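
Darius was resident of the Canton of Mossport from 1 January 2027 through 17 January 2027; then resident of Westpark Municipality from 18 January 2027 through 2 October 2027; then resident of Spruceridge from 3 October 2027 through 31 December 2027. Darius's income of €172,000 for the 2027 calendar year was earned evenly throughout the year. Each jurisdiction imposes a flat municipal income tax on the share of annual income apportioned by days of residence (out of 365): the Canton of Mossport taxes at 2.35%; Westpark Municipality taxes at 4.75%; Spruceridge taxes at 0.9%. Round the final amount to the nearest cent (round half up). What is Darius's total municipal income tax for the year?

The Canton of Mossport, 1 January – 17 January 2027: 17 days → €172,000 × 2.35% × 17/365 = €188.2575
Westpark Municipality, 18 January – 2 October 2027: 258 days → €172,000 × 4.75% × 258/365 = €5,774.9589
Spruceridge, 3 October – 31 December 2027: 90 days → €172,000 × 0.9% × 90/365 = €381.6986
Total = €6,344.9151

€6,344.92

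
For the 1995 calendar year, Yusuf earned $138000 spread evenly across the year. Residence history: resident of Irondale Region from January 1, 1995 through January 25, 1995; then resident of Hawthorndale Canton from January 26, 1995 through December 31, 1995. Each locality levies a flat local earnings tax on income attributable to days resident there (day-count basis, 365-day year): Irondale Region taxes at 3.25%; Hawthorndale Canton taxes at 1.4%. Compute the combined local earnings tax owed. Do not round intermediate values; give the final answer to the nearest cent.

Irondale Region, January 1 – January 25, 1995: 25 days → $138000 × 3.25% × 25/365 = $307.1918
Hawthorndale Canton, January 26 – December 31, 1995: 340 days → $138000 × 1.4% × 340/365 = $1799.6712
Total = $2106.8630

$2106.86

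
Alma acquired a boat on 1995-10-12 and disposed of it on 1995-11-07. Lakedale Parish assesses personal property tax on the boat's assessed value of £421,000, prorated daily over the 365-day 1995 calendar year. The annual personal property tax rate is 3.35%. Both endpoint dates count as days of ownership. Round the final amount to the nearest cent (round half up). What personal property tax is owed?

£1,043.27

Days held (1995-10-12 to 1995-11-07): 27 out of 365
Tax = £421,000 × 3.35% × 27/365 = £1,043.2726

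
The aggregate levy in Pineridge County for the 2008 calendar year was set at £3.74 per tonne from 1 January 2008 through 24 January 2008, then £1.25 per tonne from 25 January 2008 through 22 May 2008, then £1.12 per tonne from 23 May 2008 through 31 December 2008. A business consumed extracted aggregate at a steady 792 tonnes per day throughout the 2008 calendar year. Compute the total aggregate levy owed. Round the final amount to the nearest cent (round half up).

£386709.84

1 January – 24 January 2008: 24 days × 792 tonnes/day = 19,008 tonnes at £3.74/tonne → £71089.92
25 January – 22 May 2008: 119 days × 792 tonnes/day = 94,248 tonnes at £1.25/tonne → £117810.00
23 May – 31 December 2008: 223 days × 792 tonnes/day = 176,616 tonnes at £1.12/tonne → £197809.92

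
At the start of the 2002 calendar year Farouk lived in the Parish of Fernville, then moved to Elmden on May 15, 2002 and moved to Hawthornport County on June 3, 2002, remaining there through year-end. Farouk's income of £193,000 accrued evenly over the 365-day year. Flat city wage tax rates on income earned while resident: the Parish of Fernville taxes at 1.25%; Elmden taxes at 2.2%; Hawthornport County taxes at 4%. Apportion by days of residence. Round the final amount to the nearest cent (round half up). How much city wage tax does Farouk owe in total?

The Parish of Fernville, January 1 – May 14, 2002: 134 days → £193,000 × 1.25% × 134/365 = £885.6849
Elmden, May 15 – June 2, 2002: 19 days → £193,000 × 2.2% × 19/365 = £221.0247
Hawthornport County, June 3 – December 31, 2002: 212 days → £193,000 × 4% × 212/365 = £4,483.9452
Total = £5,590.6548

£5,590.65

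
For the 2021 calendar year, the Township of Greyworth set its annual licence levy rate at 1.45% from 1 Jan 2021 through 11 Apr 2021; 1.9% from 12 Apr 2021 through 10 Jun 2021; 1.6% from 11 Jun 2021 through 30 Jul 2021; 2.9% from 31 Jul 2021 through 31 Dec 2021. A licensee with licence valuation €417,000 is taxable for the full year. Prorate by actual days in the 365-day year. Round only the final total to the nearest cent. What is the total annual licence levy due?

1 Jan – 11 Apr 2021: 101 days at 1.45% → €417,000 × 1.45% × 101/365 = €1,673.1411
12 Apr – 10 Jun 2021: 60 days at 1.9% → €417,000 × 1.9% × 60/365 = €1,302.4110
11 Jun – 30 Jul 2021: 50 days at 1.6% → €417,000 × 1.6% × 50/365 = €913.9726
31 Jul – 31 Dec 2021: 154 days at 2.9% → €417,000 × 2.9% × 154/365 = €5,102.2521
Total = €8,991.7767

€8,991.78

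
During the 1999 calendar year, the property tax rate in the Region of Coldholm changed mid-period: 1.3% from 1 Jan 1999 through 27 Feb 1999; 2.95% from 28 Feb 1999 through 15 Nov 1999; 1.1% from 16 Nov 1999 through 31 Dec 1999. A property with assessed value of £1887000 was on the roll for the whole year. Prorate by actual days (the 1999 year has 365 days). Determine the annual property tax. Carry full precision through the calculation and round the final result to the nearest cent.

1 Jan – 27 Feb 1999: 58 days at 1.3% → £1887000 × 1.3% × 58/365 = £3898.0767
28 Feb – 15 Nov 1999: 261 days at 2.95% → £1887000 × 2.95% × 261/365 = £39805.3603
16 Nov – 31 Dec 1999: 46 days at 1.1% → £1887000 × 1.1% × 46/365 = £2615.9507
Total = £46319.3877

£46319.39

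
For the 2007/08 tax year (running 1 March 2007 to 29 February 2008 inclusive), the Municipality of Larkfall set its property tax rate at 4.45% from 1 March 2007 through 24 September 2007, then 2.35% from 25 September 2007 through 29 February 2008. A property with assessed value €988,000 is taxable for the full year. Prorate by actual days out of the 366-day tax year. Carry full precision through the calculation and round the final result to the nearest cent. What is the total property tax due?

1 March – 24 September 2007: 208 days at 4.45% → €988,000 × 4.45% × 208/366 = €24,986.1421
25 September 2007 – 29 February 2008: 158 days at 2.35% → €988,000 × 2.35% × 158/366 = €10,023.0710
Total = €35,009.2131

€35,009.21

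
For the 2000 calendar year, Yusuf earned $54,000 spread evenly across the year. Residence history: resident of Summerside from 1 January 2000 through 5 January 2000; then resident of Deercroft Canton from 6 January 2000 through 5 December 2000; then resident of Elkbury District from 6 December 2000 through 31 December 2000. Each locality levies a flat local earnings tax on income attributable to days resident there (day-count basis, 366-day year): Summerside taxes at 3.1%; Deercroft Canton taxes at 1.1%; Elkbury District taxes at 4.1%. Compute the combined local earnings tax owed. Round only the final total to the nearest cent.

Summerside, 1 January – 5 January 2000: 5 days → $54,000 × 3.1% × 5/366 = $22.8689
Deercroft Canton, 6 January – 5 December 2000: 335 days → $54,000 × 1.1% × 335/366 = $543.6885
Elkbury District, 6 December – 31 December 2000: 26 days → $54,000 × 4.1% × 26/366 = $157.2787
Total = $723.8361

$723.84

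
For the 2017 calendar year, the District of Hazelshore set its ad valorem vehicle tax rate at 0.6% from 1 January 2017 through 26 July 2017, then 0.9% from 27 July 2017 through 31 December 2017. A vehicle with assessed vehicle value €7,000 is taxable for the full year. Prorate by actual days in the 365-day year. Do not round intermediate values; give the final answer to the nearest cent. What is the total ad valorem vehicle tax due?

€51.09

1 January – 26 July 2017: 207 days at 0.6% → €7,000 × 0.6% × 207/365 = €23.8192
27 July – 31 December 2017: 158 days at 0.9% → €7,000 × 0.9% × 158/365 = €27.2712
Total = €51.0904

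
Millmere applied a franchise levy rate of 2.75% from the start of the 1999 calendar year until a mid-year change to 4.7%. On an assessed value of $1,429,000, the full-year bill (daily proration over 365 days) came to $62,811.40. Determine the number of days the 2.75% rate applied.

Let d = days at the first rate; then 365 − d days at the second rate.
$1,429,000 × [2.75%·d + 4.7%·(365−d)] / 365 = $62,811.40
Solving gives d = 57, so the new rate took effect on 27 February 1999.

57 days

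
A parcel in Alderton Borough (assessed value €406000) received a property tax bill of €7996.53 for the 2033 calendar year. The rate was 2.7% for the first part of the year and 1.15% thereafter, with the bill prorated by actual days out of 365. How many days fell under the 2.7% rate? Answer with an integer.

193 days

Let d = days at the first rate; then 365 − d days at the second rate.
€406000 × [2.7%·d + 1.15%·(365−d)] / 365 = €7996.53
Solving gives d = 193, so the new rate took effect on July 13, 2033.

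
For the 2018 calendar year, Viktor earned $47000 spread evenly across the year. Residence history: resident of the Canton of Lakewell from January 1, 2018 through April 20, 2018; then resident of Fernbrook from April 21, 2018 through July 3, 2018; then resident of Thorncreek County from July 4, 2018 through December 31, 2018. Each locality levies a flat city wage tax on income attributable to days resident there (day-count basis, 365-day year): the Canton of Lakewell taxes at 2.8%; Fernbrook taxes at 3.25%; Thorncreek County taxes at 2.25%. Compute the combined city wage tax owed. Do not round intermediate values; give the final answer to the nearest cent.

The Canton of Lakewell, January 1 – April 20, 2018: 110 days → $47000 × 2.8% × 110/365 = $396.6027
Fernbrook, April 21 – July 3, 2018: 74 days → $47000 × 3.25% × 74/365 = $309.6849
Thorncreek County, July 4 – December 31, 2018: 181 days → $47000 × 2.25% × 181/365 = $524.4041
Total = $1230.6918

$1230.69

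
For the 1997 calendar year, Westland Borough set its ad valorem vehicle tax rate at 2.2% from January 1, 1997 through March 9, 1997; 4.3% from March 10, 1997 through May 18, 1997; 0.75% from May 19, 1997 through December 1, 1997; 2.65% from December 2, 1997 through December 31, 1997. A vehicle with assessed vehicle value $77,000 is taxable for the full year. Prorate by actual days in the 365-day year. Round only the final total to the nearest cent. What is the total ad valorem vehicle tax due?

$1,429.98

January 1 – March 9, 1997: 68 days at 2.2% → $77,000 × 2.2% × 68/365 = $315.5945
March 10 – May 18, 1997: 70 days at 4.3% → $77,000 × 4.3% × 70/365 = $634.9863
May 19 – December 1, 1997: 197 days at 0.75% → $77,000 × 0.75% × 197/365 = $311.6918
December 2 – December 31, 1997: 30 days at 2.65% → $77,000 × 2.65% × 30/365 = $167.7123
Total = $1,429.9849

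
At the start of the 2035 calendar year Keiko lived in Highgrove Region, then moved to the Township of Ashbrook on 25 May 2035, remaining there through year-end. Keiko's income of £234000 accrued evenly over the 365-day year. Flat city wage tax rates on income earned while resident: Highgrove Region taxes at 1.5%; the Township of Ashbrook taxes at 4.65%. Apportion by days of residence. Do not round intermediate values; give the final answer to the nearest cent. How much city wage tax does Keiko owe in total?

Highgrove Region, 1 Jan – 24 May 2035: 144 days → £234000 × 1.5% × 144/365 = £1384.7671
The Township of Ashbrook, 25 May – 31 Dec 2035: 221 days → £234000 × 4.65% × 221/365 = £6588.2219
Total = £7972.9890

£7972.99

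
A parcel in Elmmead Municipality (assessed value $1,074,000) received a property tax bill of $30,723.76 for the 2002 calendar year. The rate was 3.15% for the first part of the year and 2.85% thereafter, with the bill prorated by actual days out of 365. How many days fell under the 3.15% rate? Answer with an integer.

Let d = days at the first rate; then 365 − d days at the second rate.
$1,074,000 × [3.15%·d + 2.85%·(365−d)] / 365 = $30,723.76
Solving gives d = 13, so the new rate took effect on 14 Jan 2002.

13 days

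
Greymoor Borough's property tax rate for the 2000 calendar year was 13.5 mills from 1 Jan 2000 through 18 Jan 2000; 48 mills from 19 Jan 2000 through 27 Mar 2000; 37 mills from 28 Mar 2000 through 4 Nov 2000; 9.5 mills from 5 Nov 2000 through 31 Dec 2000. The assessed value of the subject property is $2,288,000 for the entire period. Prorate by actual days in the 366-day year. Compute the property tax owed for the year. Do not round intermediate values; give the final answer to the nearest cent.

1 Jan – 18 Jan 2000: 18 days at 13.5 mills → $2,288,000 × 1.35% × 18/366 = $1,519.0820
19 Jan – 27 Mar 2000: 69 days at 48 mills → $2,288,000 × 4.8% × 69/366 = $20,704.5246
28 Mar – 4 Nov 2000: 222 days at 37 mills → $2,288,000 × 3.7% × 222/366 = $51,348.7213
5 Nov – 31 Dec 2000: 57 days at 9.5 mills → $2,288,000 × 0.95% × 57/366 = $3,385.1148
Total = $76,957.4426

$76,957.44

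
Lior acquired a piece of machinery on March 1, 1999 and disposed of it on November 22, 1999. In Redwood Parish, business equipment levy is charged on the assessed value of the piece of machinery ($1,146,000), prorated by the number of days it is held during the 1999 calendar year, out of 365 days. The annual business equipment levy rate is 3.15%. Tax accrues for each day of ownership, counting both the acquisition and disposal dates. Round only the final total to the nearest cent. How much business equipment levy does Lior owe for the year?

Days held (March 1 – November 22, 1999): 267 out of 365
Tax = $1,146,000 × 3.15% × 267/365 = $26,406.6658

$26,406.67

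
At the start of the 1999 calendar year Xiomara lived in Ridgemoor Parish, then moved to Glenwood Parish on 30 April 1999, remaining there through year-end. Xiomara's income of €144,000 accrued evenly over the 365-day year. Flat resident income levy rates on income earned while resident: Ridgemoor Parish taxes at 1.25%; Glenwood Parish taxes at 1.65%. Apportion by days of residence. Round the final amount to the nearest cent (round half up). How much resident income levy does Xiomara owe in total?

€2,188.21

Ridgemoor Parish, 1 January – 29 April 1999: 119 days → €144,000 × 1.25% × 119/365 = €586.8493
Glenwood Parish, 30 April – 31 December 1999: 246 days → €144,000 × 1.65% × 246/365 = €1,601.3589
Total = €2,188.2082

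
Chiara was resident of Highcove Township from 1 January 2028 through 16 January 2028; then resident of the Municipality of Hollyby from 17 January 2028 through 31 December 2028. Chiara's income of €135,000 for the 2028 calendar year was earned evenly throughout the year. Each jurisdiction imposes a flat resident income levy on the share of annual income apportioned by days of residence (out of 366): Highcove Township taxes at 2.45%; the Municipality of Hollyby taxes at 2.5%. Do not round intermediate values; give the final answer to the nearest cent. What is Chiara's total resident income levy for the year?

Highcove Township, 1 January – 16 January 2028: 16 days → €135,000 × 2.45% × 16/366 = €144.5902
The Municipality of Hollyby, 17 January – 31 December 2028: 350 days → €135,000 × 2.5% × 350/366 = €3,227.4590
Total = €3,372.0492

€3,372.05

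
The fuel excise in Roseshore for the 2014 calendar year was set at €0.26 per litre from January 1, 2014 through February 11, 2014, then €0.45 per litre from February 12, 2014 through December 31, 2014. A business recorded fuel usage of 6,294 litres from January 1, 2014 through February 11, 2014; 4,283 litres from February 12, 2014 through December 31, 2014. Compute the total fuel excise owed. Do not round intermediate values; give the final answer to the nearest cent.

January 1 – February 11, 2014: 6,294 litres at €0.26/litre → €1,636.44
February 12 – December 31, 2014: 4,283 litres at €0.45/litre → €1,927.35

€3,563.79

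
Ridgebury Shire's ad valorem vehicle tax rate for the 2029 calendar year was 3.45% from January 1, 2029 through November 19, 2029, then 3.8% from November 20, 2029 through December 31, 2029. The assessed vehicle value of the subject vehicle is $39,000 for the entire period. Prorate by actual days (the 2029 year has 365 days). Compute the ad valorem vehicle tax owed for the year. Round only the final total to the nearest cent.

$1,361.21

January 1 – November 19, 2029: 323 days at 3.45% → $39,000 × 3.45% × 323/365 = $1,190.6753
November 20 – December 31, 2029: 42 days at 3.8% → $39,000 × 3.8% × 42/365 = $170.5315
Total = $1,361.2068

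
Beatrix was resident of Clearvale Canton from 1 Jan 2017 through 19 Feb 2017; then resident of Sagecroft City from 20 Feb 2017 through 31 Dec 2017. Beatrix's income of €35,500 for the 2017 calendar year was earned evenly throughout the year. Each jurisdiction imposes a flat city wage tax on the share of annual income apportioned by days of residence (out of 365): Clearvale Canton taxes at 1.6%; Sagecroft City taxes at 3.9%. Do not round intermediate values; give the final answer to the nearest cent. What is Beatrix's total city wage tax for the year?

€1,272.65

Clearvale Canton, 1 Jan – 19 Feb 2017: 50 days → €35,500 × 1.6% × 50/365 = €77.8082
Sagecroft City, 20 Feb – 31 Dec 2017: 315 days → €35,500 × 3.9% × 315/365 = €1,194.8425
Total = €1,272.6507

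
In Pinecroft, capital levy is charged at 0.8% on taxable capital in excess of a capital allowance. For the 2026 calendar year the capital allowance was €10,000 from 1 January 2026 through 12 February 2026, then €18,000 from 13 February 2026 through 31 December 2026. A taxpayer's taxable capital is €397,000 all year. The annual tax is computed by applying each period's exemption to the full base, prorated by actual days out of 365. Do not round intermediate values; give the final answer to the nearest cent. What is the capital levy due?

1 January – 12 February 2026: 43 days, exemption €10,000 → (€397,000 − €10,000) × 0.8% × 43/365 = €364.7342
13 February – 31 December 2026: 322 days, exemption €18,000 → (€397,000 − €18,000) × 0.8% × 322/365 = €2,674.8055
Total = €3,039.5397

€3,039.54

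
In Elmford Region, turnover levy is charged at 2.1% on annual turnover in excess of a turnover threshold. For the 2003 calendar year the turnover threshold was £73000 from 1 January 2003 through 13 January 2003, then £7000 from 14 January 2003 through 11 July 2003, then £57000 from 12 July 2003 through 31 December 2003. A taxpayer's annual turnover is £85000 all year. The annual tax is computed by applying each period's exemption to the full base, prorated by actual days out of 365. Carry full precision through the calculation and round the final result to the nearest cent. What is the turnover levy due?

£1090.96

1 January – 13 January 2003: 13 days, exemption £73000 → (£85000 − £73000) × 2.1% × 13/365 = £8.9753
14 January – 11 July 2003: 179 days, exemption £7000 → (£85000 − £7000) × 2.1% × 179/365 = £803.2932
12 July – 31 December 2003: 173 days, exemption £57000 → (£85000 − £57000) × 2.1% × 173/365 = £278.6959
Total = £1090.9644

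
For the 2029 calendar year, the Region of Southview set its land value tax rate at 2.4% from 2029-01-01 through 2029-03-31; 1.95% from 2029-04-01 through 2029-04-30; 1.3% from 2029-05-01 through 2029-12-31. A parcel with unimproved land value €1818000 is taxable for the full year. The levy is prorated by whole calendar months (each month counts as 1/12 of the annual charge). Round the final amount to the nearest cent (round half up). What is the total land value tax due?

2029-01-01 to 2029-03-31: 3 months at 2.4% → €1818000 × 2.4% × 3/12 = €10908.0000
2029-04-01 to 2029-04-30: 1 month at 1.95% → €1818000 × 1.95% × 1/12 = €2954.2500
2029-05-01 to 2029-12-31: 8 months at 1.3% → €1818000 × 1.3% × 8/12 = €15756.0000
Total = €29618.2500

€29618.25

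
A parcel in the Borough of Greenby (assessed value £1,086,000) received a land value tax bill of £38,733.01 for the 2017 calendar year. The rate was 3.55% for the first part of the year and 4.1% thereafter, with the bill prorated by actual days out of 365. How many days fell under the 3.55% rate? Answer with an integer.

Let d = days at the first rate; then 365 − d days at the second rate.
£1,086,000 × [3.55%·d + 4.1%·(365−d)] / 365 = £38,733.01
Solving gives d = 354, so the new rate took effect on 21 Dec 2017.

354 days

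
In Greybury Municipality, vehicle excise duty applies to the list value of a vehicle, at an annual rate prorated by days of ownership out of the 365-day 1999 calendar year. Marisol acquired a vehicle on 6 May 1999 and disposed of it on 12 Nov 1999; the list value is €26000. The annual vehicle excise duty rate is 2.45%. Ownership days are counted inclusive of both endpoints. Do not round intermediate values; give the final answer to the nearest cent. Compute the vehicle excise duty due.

Days held (6 May – 12 Nov 1999): 191 out of 365
Tax = €26000 × 2.45% × 191/365 = €333.3342

€333.33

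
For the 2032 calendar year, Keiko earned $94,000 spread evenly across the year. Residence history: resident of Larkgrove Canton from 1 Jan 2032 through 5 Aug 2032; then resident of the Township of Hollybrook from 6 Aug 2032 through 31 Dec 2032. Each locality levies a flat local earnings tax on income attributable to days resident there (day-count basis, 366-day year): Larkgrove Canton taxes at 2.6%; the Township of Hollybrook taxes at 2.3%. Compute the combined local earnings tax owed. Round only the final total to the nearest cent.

$2,329.97

Larkgrove Canton, 1 Jan – 5 Aug 2032: 218 days → $94,000 × 2.6% × 218/366 = $1,455.7158
The Township of Hollybrook, 6 Aug – 31 Dec 2032: 148 days → $94,000 × 2.3% × 148/366 = $874.2514
Total = $2,329.9672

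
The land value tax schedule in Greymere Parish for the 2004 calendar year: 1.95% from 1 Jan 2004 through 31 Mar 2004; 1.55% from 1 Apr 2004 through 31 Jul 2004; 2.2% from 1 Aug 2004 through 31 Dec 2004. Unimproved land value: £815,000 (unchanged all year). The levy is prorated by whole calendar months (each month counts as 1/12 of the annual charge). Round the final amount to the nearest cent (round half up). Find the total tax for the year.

1 Jan – 31 Mar 2004: 3 months at 1.95% → £815,000 × 1.95% × 3/12 = £3,973.1250
1 Apr – 31 Jul 2004: 4 months at 1.55% → £815,000 × 1.55% × 4/12 = £4,210.8333
1 Aug – 31 Dec 2004: 5 months at 2.2% → £815,000 × 2.2% × 5/12 = £7,470.8333
Total = £15,654.7917

£15,654.79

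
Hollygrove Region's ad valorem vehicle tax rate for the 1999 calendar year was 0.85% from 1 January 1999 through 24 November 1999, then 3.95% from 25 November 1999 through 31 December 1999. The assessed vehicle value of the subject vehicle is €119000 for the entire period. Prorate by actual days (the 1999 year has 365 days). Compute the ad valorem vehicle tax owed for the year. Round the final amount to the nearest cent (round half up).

1 January – 24 November 1999: 328 days at 0.85% → €119000 × 0.85% × 328/365 = €908.9644
25 November – 31 December 1999: 37 days at 3.95% → €119000 × 3.95% × 37/365 = €476.4890
Total = €1385.4534

€1385.45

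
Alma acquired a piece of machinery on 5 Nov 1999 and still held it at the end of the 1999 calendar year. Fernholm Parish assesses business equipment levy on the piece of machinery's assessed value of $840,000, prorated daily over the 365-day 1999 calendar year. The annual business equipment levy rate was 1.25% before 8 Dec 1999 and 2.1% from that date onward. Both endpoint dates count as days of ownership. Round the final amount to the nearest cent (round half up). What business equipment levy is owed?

$2,109.21

5 Nov – 7 Dec 1999: 33 days at 1.25% → $840,000 × 1.25% × 33/365 = $949.3151
8 Dec – 31 Dec 1999: 24 days at 2.1% → $840,000 × 2.1% × 24/365 = $1,159.8904
Total = $2,109.2055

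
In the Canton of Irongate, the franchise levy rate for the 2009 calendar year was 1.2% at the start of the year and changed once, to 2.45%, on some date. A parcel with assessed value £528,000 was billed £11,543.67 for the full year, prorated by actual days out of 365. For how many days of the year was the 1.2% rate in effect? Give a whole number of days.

77 days

Let d = days at the first rate; then 365 − d days at the second rate.
£528,000 × [1.2%·d + 2.45%·(365−d)] / 365 = £11,543.67
Solving gives d = 77, so the new rate took effect on 19 March 2009.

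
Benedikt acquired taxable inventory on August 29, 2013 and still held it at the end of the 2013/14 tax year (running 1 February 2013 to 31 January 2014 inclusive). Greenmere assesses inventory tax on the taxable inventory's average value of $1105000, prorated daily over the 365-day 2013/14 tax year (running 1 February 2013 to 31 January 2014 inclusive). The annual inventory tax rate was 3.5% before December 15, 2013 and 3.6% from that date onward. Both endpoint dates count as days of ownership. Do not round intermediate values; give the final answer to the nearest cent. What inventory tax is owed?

$16674.90

August 29 – December 14, 2013: 108 days at 3.5% → $1105000 × 3.5% × 108/365 = $11443.5616
December 15, 2013 – January 31, 2014: 48 days at 3.6% → $1105000 × 3.6% × 48/365 = $5231.3425
Total = $16674.9041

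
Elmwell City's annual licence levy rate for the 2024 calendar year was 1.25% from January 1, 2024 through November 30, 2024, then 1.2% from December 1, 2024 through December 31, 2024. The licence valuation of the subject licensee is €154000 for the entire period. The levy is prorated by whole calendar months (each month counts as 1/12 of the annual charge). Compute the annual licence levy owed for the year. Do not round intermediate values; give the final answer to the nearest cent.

January 1 – November 30, 2024: 11 months at 1.25% → €154000 × 1.25% × 11/12 = €1764.5833
December 1 – December 31, 2024: 1 month at 1.2% → €154000 × 1.2% × 1/12 = €154.0000
Total = €1918.5833

€1918.58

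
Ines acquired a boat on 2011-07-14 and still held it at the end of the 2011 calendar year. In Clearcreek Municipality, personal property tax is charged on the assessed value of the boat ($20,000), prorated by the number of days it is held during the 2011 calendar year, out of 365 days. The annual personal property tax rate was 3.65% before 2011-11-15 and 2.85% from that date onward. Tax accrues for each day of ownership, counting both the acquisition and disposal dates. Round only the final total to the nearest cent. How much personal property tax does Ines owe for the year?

2011-07-14 to 2011-11-14: 124 days at 3.65% → $20,000 × 3.65% × 124/365 = $248.0000
2011-11-15 to 2011-12-31: 47 days at 2.85% → $20,000 × 2.85% × 47/365 = $73.3973
Total = $321.3973

$321.40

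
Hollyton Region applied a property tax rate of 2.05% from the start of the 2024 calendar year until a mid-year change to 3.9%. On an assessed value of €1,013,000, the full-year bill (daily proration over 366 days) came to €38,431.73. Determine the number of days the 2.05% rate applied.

Let d = days at the first rate; then 366 − d days at the second rate.
€1,013,000 × [2.05%·d + 3.9%·(366−d)] / 366 = €38,431.73
Solving gives d = 21, so the new rate took effect on 22 January 2024.

21 days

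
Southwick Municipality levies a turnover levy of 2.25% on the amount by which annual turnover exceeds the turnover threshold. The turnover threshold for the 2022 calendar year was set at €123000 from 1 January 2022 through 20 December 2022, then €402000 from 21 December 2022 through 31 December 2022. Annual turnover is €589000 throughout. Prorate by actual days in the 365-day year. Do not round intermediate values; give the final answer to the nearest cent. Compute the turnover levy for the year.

€10295.82

1 January – 20 December 2022: 354 days, exemption €123000 → (€589000 − €123000) × 2.25% × 354/365 = €10169.0137
21 December – 31 December 2022: 11 days, exemption €402000 → (€589000 − €402000) × 2.25% × 11/365 = €126.8014
Total = €10295.8151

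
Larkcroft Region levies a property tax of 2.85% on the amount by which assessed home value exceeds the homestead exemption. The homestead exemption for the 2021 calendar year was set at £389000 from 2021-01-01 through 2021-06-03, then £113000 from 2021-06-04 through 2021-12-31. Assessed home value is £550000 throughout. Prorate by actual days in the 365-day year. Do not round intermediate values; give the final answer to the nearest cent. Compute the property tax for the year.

£9135.69

2021-01-01 to 2021-06-03: 154 days, exemption £389000 → (£550000 − £389000) × 2.85% × 154/365 = £1935.9699
2021-06-04 to 2021-12-31: 211 days, exemption £113000 → (£550000 − £113000) × 2.85% × 211/365 = £7199.7247
Total = £9135.6945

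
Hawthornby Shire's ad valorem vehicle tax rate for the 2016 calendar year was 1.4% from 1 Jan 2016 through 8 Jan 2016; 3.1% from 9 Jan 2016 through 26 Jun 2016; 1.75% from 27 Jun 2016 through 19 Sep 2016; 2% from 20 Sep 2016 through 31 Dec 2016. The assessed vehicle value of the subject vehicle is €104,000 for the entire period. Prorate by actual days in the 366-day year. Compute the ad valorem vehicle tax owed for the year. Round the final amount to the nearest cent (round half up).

1 Jan – 8 Jan 2016: 8 days at 1.4% → €104,000 × 1.4% × 8/366 = €31.8251
9 Jan – 26 Jun 2016: 170 days at 3.1% → €104,000 × 3.1% × 170/366 = €1,497.4863
27 Jun – 19 Sep 2016: 85 days at 1.75% → €104,000 × 1.75% × 85/366 = €422.6776
20 Sep – 31 Dec 2016: 103 days at 2% → €104,000 × 2% × 103/366 = €585.3552
Total = €2,537.3443

€2,537.34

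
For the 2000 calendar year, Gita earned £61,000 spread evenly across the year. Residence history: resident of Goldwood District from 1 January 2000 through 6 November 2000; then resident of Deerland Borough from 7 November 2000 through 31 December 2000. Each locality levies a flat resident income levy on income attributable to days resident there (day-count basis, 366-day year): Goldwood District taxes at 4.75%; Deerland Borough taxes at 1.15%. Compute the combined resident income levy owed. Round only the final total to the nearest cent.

£2,567.50

Goldwood District, 1 January – 6 November 2000: 311 days → £61,000 × 4.75% × 311/366 = £2,462.0833
Deerland Borough, 7 November – 31 December 2000: 55 days → £61,000 × 1.15% × 55/366 = £105.4167
Total = £2,567.5000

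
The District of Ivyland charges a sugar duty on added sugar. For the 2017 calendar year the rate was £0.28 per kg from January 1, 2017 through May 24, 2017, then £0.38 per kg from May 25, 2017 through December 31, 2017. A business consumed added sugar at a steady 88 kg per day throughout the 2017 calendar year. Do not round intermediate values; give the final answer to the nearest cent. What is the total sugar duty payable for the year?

January 1 – May 24, 2017: 144 days × 88 kg/day = 12,672 kg at £0.28/kg → £3,548.16
May 25 – December 31, 2017: 221 days × 88 kg/day = 19,448 kg at £0.38/kg → £7,390.24

£10,938.40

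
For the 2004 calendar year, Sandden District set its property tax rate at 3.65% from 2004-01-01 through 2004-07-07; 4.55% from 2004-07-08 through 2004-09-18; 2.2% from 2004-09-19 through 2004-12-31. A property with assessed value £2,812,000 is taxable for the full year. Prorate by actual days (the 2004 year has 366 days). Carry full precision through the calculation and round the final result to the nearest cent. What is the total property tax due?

2004-01-01 to 2004-07-07: 189 days at 3.65% → £2,812,000 × 3.65% × 189/366 = £53,001.5902
2004-07-08 to 2004-09-18: 73 days at 4.55% → £2,812,000 × 4.55% × 73/366 = £25,519.2842
2004-09-19 to 2004-12-31: 104 days at 2.2% → £2,812,000 × 2.2% × 104/366 = £17,578.8415
Total = £96,099.7158

£96,099.72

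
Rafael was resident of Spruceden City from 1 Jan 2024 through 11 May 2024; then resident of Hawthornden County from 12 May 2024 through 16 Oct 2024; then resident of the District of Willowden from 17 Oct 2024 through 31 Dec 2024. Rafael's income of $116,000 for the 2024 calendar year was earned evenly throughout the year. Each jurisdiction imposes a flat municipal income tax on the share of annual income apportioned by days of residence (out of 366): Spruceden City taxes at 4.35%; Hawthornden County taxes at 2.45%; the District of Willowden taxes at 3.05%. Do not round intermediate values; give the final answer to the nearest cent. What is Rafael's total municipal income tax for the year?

$3,781.41

Spruceden City, 1 Jan – 11 May 2024: 132 days → $116,000 × 4.35% × 132/366 = $1,819.8689
Hawthornden County, 12 May – 16 Oct 2024: 158 days → $116,000 × 2.45% × 158/366 = $1,226.8743
The District of Willowden, 17 Oct – 31 Dec 2024: 76 days → $116,000 × 3.05% × 76/366 = $734.6667
Total = $3,781.4098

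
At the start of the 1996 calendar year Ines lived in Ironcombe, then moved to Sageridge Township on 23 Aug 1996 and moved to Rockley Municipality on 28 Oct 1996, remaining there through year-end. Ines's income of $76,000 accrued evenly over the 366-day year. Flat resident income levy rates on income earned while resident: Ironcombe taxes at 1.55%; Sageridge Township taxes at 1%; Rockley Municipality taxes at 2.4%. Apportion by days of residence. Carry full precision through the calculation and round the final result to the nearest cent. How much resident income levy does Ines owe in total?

Ironcombe, 1 Jan – 22 Aug 1996: 235 days → $76,000 × 1.55% × 235/366 = $756.3661
Sageridge Township, 23 Aug – 27 Oct 1996: 66 days → $76,000 × 1% × 66/366 = $137.0492
Rockley Municipality, 28 Oct – 31 Dec 1996: 65 days → $76,000 × 2.4% × 65/366 = $323.9344
Total = $1,217.3497

$1,217.35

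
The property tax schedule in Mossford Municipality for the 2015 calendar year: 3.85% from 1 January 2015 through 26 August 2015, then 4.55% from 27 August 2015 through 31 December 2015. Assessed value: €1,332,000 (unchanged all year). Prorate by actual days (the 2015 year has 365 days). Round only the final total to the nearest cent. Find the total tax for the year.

1 January – 26 August 2015: 238 days at 3.85% → €1,332,000 × 3.85% × 238/365 = €33,438.6740
27 August – 31 December 2015: 127 days at 4.55% → €1,332,000 × 4.55% × 127/365 = €21,087.5671
Total = €54,526.2411

€54,526.24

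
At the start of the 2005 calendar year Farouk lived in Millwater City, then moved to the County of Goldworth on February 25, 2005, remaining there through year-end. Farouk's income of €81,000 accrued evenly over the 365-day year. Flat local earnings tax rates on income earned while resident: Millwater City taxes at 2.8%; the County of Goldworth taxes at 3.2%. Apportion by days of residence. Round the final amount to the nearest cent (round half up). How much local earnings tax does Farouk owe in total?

Millwater City, January 1 – February 24, 2005: 55 days → €81,000 × 2.8% × 55/365 = €341.7534
The County of Goldworth, February 25 – December 31, 2005: 310 days → €81,000 × 3.2% × 310/365 = €2,201.4247
Total = €2,543.1781

€2,543.18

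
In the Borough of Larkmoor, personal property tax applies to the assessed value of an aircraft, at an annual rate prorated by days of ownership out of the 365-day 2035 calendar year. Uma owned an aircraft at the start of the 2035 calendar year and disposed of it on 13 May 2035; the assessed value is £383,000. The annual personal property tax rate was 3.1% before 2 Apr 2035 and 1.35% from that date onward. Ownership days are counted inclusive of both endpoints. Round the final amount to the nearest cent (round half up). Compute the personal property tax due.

£3,555.08

1 Jan – 1 Apr 2035: 91 days at 3.1% → £383,000 × 3.1% × 91/365 = £2,960.1178
2 Apr – 13 May 2035: 42 days at 1.35% → £383,000 × 1.35% × 42/365 = £594.9616
Total = £3,555.0795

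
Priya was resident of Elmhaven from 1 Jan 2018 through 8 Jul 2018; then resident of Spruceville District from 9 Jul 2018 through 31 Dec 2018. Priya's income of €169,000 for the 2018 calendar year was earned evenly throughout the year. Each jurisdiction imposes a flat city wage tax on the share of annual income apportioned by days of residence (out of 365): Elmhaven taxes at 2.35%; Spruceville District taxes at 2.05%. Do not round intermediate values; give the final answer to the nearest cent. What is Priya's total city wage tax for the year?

Elmhaven, 1 Jan – 8 Jul 2018: 189 days → €169,000 × 2.35% × 189/365 = €2,056.4753
Spruceville District, 9 Jul – 31 Dec 2018: 176 days → €169,000 × 2.05% × 176/365 = €1,670.5534
Total = €3,727.0288

€3,727.03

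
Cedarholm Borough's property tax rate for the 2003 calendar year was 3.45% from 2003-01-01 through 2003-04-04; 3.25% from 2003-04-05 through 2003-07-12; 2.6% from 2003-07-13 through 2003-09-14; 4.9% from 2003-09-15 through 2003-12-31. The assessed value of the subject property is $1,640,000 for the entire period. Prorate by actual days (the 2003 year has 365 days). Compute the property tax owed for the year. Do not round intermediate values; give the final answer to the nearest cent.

2003-01-01 to 2003-04-04: 94 days at 3.45% → $1,640,000 × 3.45% × 94/365 = $14,571.2877
2003-04-05 to 2003-07-12: 99 days at 3.25% → $1,640,000 × 3.25% × 99/365 = $14,456.7123
2003-07-13 to 2003-09-14: 64 days at 2.6% → $1,640,000 × 2.6% × 64/365 = $7,476.6027
2003-09-15 to 2003-12-31: 108 days at 4.9% → $1,640,000 × 4.9% × 108/365 = $23,777.7534
Total = $60,282.3562

$60,282.36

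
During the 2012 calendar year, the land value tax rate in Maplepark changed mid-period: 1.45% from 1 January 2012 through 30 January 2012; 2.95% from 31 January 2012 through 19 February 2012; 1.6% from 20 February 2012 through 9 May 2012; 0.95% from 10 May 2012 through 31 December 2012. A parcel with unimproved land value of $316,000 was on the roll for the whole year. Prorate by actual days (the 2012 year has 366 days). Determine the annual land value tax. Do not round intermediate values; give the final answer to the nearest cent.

$3,925.83

1 January – 30 January 2012: 30 days at 1.45% → $316,000 × 1.45% × 30/366 = $375.5738
31 January – 19 February 2012: 20 days at 2.95% → $316,000 × 2.95% × 20/366 = $509.3989
20 February – 9 May 2012: 80 days at 1.6% → $316,000 × 1.6% × 80/366 = $1,105.1366
10 May – 31 December 2012: 236 days at 0.95% → $316,000 × 0.95% × 236/366 = $1,935.7158
Total = $3,925.8251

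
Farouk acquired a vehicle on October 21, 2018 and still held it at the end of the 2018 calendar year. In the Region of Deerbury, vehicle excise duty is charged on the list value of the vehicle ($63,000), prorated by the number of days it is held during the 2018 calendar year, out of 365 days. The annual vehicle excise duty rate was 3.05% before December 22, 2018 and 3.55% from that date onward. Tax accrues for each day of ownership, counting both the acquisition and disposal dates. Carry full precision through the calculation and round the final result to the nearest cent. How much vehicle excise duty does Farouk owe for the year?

$387.67

October 21 – December 21, 2018: 62 days at 3.05% → $63,000 × 3.05% × 62/365 = $326.3918
December 22 – December 31, 2018: 10 days at 3.55% → $63,000 × 3.55% × 10/365 = $61.2740
Total = $387.6658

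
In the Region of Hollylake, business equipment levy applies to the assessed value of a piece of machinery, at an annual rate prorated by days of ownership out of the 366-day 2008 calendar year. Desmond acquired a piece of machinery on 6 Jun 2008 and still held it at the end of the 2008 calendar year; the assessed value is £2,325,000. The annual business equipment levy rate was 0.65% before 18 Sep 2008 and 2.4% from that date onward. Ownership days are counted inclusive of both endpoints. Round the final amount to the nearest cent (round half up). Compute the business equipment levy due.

£20,302.46

6 Jun – 17 Sep 2008: 104 days at 0.65% → £2,325,000 × 0.65% × 104/366 = £4,294.2623
18 Sep – 31 Dec 2008: 105 days at 2.4% → £2,325,000 × 2.4% × 105/366 = £16,008.1967
Total = £20,302.4590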